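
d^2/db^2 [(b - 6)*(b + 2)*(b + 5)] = 6*b + 2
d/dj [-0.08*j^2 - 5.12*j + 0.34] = -0.16*j - 5.12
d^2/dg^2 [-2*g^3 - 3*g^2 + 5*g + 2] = -12*g - 6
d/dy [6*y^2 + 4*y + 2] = 12*y + 4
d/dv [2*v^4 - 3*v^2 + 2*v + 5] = 8*v^3 - 6*v + 2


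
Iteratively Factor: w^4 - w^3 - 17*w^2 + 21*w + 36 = (w + 1)*(w^3 - 2*w^2 - 15*w + 36) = (w - 3)*(w + 1)*(w^2 + w - 12) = (w - 3)*(w + 1)*(w + 4)*(w - 3)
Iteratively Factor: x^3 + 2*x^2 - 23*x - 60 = (x + 3)*(x^2 - x - 20) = (x - 5)*(x + 3)*(x + 4)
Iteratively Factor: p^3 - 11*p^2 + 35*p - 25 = (p - 5)*(p^2 - 6*p + 5) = (p - 5)^2*(p - 1)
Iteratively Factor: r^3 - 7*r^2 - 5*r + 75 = (r + 3)*(r^2 - 10*r + 25) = (r - 5)*(r + 3)*(r - 5)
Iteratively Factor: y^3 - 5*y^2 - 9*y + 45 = (y + 3)*(y^2 - 8*y + 15) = (y - 3)*(y + 3)*(y - 5)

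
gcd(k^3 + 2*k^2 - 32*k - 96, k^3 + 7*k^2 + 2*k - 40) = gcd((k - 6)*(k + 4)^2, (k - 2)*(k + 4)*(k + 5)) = k + 4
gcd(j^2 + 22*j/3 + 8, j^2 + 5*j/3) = 1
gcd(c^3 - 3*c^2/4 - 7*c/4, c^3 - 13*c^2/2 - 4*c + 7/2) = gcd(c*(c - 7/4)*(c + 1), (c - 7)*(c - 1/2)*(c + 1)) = c + 1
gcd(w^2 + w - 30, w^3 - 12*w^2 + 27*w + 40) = w - 5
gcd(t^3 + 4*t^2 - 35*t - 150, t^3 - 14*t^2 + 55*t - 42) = t - 6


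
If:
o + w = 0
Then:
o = -w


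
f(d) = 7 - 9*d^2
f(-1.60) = -16.04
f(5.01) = -218.90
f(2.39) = -44.41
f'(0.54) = -9.72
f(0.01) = 7.00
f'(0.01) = -0.18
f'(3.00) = -54.00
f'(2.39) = -43.02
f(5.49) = -264.26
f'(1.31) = -23.58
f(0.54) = 4.38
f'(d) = -18*d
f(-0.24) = 6.48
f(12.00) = -1289.00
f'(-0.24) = 4.32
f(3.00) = -74.00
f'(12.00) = -216.00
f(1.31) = -8.44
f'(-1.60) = 28.80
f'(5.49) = -98.82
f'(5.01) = -90.18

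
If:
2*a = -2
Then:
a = -1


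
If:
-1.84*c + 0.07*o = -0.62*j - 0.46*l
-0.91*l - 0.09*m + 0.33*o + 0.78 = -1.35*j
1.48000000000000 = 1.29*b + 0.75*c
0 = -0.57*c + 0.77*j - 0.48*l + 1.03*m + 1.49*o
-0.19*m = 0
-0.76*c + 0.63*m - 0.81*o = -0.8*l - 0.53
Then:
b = 1.70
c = -0.96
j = -1.65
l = -1.60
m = 0.00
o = -0.03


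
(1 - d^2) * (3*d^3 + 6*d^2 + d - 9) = -3*d^5 - 6*d^4 + 2*d^3 + 15*d^2 + d - 9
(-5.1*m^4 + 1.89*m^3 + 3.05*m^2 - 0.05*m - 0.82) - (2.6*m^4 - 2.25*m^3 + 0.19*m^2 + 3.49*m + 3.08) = -7.7*m^4 + 4.14*m^3 + 2.86*m^2 - 3.54*m - 3.9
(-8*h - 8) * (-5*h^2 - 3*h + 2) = 40*h^3 + 64*h^2 + 8*h - 16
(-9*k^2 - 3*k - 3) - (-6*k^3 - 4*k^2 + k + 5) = 6*k^3 - 5*k^2 - 4*k - 8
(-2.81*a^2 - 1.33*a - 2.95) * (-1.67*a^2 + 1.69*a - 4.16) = 4.6927*a^4 - 2.5278*a^3 + 14.3684*a^2 + 0.547300000000001*a + 12.272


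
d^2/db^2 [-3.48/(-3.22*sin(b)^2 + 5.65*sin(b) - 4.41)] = (-144.328128*sin(b)^4 + 189.93492*sin(b)^3 + 303.068676*sin(b)^2 - 466.57926*sin(b) + 123.347208)/(3.22*sin(b)^2 - 5.65*sin(b) + 4.41)^3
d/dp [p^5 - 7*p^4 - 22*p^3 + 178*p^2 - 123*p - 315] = 5*p^4 - 28*p^3 - 66*p^2 + 356*p - 123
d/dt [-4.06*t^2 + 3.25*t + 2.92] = 3.25 - 8.12*t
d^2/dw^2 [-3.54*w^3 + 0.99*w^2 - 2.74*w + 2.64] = 1.98 - 21.24*w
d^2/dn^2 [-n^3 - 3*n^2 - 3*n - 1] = -6*n - 6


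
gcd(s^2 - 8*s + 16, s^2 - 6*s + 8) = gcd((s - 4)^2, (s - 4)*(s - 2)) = s - 4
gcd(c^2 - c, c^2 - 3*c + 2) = c - 1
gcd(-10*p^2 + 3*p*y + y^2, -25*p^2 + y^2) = 5*p + y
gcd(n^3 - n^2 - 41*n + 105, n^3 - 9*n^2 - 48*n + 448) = n + 7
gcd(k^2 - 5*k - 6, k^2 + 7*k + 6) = k + 1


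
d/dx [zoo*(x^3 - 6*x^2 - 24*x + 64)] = zoo*(x^2 + x + 1)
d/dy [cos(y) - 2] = -sin(y)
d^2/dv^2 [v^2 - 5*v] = 2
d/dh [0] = 0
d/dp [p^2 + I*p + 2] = 2*p + I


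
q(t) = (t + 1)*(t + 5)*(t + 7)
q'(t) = (t + 1)*(t + 5) + (t + 1)*(t + 7) + (t + 5)*(t + 7)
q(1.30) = 120.27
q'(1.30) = 85.87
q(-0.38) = 18.96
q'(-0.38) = 37.55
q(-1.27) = -5.77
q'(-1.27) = 18.82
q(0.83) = 83.54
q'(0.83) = 70.65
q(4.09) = 513.11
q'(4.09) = 203.52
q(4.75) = 658.73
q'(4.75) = 238.19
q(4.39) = 576.47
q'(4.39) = 218.96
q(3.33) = 372.59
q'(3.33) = 166.85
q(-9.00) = -64.00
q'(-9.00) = 56.00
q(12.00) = 4199.00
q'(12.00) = 791.00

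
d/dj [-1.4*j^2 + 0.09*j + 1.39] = 0.09 - 2.8*j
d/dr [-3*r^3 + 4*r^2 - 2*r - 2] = -9*r^2 + 8*r - 2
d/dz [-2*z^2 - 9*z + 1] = -4*z - 9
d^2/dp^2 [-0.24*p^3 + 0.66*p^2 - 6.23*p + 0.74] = 1.32 - 1.44*p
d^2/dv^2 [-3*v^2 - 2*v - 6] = -6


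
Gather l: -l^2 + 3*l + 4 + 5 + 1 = -l^2 + 3*l + 10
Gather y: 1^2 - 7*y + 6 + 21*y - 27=14*y - 20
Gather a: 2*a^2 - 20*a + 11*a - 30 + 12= 2*a^2 - 9*a - 18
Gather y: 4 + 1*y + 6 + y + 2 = 2*y + 12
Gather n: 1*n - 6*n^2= -6*n^2 + n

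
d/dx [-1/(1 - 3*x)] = -3/(3*x - 1)^2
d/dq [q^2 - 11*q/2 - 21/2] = 2*q - 11/2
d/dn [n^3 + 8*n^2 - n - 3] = 3*n^2 + 16*n - 1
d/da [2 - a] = -1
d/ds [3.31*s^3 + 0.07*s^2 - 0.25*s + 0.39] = 9.93*s^2 + 0.14*s - 0.25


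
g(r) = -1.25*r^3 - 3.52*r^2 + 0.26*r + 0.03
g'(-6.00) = -92.50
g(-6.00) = 141.75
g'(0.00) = 0.26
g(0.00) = 0.03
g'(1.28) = -14.90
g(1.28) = -8.03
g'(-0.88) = 3.55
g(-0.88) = -2.07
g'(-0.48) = 2.78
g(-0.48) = -0.77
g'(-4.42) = -41.88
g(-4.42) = 38.05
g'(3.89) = -83.87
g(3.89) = -125.80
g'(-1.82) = 0.65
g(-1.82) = -4.57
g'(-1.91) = 0.03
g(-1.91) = -4.60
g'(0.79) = -7.64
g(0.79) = -2.58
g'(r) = -3.75*r^2 - 7.04*r + 0.26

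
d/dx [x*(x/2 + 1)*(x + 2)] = (x/2 + 1)*(3*x + 2)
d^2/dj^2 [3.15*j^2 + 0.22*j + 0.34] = 6.30000000000000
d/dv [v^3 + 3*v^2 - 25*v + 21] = 3*v^2 + 6*v - 25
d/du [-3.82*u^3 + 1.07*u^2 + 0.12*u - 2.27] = -11.46*u^2 + 2.14*u + 0.12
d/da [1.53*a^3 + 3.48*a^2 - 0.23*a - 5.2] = 4.59*a^2 + 6.96*a - 0.23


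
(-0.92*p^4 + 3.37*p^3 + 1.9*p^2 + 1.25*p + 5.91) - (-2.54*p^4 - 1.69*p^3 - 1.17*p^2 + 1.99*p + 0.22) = 1.62*p^4 + 5.06*p^3 + 3.07*p^2 - 0.74*p + 5.69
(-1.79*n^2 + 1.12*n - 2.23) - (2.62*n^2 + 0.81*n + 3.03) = -4.41*n^2 + 0.31*n - 5.26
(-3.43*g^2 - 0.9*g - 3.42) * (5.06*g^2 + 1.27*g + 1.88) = -17.3558*g^4 - 8.9101*g^3 - 24.8966*g^2 - 6.0354*g - 6.4296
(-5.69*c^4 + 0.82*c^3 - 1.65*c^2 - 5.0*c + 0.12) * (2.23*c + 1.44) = -12.6887*c^5 - 6.365*c^4 - 2.4987*c^3 - 13.526*c^2 - 6.9324*c + 0.1728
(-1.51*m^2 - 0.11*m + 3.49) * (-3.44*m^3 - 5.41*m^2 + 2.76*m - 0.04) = 5.1944*m^5 + 8.5475*m^4 - 15.5781*m^3 - 19.1241*m^2 + 9.6368*m - 0.1396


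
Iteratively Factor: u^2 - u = (u - 1)*(u)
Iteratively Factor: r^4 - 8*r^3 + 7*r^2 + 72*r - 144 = (r - 4)*(r^3 - 4*r^2 - 9*r + 36) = (r - 4)^2*(r^2 - 9) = (r - 4)^2*(r + 3)*(r - 3)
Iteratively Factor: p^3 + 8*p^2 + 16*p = (p + 4)*(p^2 + 4*p) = (p + 4)^2*(p)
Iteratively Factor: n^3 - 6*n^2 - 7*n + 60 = (n - 5)*(n^2 - n - 12) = (n - 5)*(n + 3)*(n - 4)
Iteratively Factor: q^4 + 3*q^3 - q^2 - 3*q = (q + 1)*(q^3 + 2*q^2 - 3*q) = (q - 1)*(q + 1)*(q^2 + 3*q) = q*(q - 1)*(q + 1)*(q + 3)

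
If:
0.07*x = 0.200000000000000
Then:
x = 2.86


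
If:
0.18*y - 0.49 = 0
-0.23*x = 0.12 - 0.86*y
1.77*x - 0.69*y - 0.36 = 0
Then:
No Solution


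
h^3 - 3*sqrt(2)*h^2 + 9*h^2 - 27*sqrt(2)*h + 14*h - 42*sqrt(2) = (h + 2)*(h + 7)*(h - 3*sqrt(2))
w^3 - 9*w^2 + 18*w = w*(w - 6)*(w - 3)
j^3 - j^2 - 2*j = j*(j - 2)*(j + 1)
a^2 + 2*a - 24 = (a - 4)*(a + 6)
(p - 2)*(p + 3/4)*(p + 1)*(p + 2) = p^4 + 7*p^3/4 - 13*p^2/4 - 7*p - 3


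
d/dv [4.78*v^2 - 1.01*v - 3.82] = 9.56*v - 1.01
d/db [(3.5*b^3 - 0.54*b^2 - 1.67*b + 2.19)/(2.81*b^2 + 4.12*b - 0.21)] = (9.835*b^4 + 28.84*b^3 + 0.2629*b^2 - 12.081*b - 8.6721)/(7.8961*b^4 + 23.1544*b^3 + 15.7942*b^2 - 1.7304*b + 0.0441)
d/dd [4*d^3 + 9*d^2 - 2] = 6*d*(2*d + 3)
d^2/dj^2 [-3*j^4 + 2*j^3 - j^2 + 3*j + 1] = -36*j^2 + 12*j - 2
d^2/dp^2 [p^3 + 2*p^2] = 6*p + 4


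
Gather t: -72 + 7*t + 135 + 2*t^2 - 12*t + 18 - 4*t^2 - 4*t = -2*t^2 - 9*t + 81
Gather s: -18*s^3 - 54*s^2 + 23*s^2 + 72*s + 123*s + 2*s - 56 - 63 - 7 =-18*s^3 - 31*s^2 + 197*s - 126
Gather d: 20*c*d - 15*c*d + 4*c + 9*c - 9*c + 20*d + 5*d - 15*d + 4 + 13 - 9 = 4*c + d*(5*c + 10) + 8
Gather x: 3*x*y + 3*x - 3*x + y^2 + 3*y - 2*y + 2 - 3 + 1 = 3*x*y + y^2 + y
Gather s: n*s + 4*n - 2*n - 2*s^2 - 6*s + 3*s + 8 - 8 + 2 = 2*n - 2*s^2 + s*(n - 3) + 2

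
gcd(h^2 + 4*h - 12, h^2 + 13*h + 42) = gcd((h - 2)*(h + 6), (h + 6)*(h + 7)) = h + 6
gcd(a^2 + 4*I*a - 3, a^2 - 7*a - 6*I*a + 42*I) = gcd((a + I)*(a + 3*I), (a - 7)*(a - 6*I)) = 1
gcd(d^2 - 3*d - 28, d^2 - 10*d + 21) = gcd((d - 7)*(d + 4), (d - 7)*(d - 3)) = d - 7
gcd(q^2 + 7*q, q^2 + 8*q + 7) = q + 7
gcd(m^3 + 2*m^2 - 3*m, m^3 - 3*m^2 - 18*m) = m^2 + 3*m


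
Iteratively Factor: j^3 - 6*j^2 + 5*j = (j - 1)*(j^2 - 5*j) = (j - 5)*(j - 1)*(j)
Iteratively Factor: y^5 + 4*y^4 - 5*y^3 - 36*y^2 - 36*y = (y - 3)*(y^4 + 7*y^3 + 16*y^2 + 12*y) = y*(y - 3)*(y^3 + 7*y^2 + 16*y + 12) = y*(y - 3)*(y + 2)*(y^2 + 5*y + 6) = y*(y - 3)*(y + 2)*(y + 3)*(y + 2)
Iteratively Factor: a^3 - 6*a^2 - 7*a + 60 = (a - 4)*(a^2 - 2*a - 15) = (a - 4)*(a + 3)*(a - 5)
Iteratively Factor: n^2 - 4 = (n - 2)*(n + 2)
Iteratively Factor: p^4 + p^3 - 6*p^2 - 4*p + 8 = (p + 2)*(p^3 - p^2 - 4*p + 4) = (p - 2)*(p + 2)*(p^2 + p - 2) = (p - 2)*(p + 2)^2*(p - 1)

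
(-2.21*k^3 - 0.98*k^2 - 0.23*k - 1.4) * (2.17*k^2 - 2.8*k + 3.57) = -4.7957*k^5 + 4.0614*k^4 - 5.6448*k^3 - 5.8926*k^2 + 3.0989*k - 4.998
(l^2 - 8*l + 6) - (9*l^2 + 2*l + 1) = -8*l^2 - 10*l + 5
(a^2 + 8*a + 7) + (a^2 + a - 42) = 2*a^2 + 9*a - 35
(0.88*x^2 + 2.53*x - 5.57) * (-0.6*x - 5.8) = -0.528*x^3 - 6.622*x^2 - 11.332*x + 32.306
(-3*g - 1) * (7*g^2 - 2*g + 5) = -21*g^3 - g^2 - 13*g - 5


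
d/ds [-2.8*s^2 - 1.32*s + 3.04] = -5.6*s - 1.32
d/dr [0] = 0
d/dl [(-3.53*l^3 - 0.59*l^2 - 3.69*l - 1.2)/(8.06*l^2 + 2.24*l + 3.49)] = (-28.4518*l^4 - 15.8144*l^3 - 8.5393*l^2 + 15.2258*l - 10.1901)/(64.9636*l^4 + 36.1088*l^3 + 61.2764*l^2 + 15.6352*l + 12.1801)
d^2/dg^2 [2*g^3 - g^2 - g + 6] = 12*g - 2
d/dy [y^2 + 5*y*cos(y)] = -5*y*sin(y) + 2*y + 5*cos(y)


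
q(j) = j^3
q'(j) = 3*j^2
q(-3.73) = -51.90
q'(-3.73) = 41.74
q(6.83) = 318.61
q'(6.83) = 139.95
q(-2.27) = -11.70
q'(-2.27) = 15.46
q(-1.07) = -1.23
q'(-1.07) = 3.43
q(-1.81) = -5.93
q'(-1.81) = 9.83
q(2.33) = 12.65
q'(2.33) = 16.29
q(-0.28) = -0.02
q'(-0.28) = 0.24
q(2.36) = 13.14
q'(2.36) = 16.71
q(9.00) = 729.00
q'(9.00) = 243.00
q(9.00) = 729.00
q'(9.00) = 243.00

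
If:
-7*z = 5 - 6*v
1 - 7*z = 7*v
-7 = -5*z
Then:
No Solution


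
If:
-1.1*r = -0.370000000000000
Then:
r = 0.34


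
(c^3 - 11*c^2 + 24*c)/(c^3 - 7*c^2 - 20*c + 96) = c/(c + 4)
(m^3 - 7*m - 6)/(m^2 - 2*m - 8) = (m^2 - 2*m - 3)/(m - 4)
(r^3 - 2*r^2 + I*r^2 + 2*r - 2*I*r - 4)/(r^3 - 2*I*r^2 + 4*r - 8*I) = (r^2 - r*(2 + I) + 2*I)/(r^2 - 4*I*r - 4)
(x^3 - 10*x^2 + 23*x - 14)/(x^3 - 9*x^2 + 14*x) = (x - 1)/x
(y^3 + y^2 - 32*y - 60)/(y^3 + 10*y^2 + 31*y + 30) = (y - 6)/(y + 3)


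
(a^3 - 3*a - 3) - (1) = a^3 - 3*a - 4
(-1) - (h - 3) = 2 - h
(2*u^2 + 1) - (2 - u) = 2*u^2 + u - 1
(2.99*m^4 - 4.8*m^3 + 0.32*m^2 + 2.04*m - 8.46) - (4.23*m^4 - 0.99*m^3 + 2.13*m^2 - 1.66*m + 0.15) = -1.24*m^4 - 3.81*m^3 - 1.81*m^2 + 3.7*m - 8.61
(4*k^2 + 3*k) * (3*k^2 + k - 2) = 12*k^4 + 13*k^3 - 5*k^2 - 6*k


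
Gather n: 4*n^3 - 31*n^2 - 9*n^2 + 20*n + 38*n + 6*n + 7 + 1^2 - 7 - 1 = 4*n^3 - 40*n^2 + 64*n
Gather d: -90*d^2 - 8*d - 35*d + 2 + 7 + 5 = -90*d^2 - 43*d + 14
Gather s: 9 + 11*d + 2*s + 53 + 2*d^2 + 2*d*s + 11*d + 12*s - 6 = 2*d^2 + 22*d + s*(2*d + 14) + 56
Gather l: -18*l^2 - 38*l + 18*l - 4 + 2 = -18*l^2 - 20*l - 2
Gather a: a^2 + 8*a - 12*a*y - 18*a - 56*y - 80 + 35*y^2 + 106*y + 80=a^2 + a*(-12*y - 10) + 35*y^2 + 50*y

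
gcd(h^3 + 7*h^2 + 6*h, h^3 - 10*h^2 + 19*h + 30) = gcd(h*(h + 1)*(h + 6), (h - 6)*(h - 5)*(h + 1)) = h + 1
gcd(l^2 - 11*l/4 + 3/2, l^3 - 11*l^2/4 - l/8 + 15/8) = 1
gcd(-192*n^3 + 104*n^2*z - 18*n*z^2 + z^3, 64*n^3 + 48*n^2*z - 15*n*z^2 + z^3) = -8*n + z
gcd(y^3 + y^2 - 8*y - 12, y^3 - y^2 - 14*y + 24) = y - 3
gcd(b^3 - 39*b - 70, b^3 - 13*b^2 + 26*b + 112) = b^2 - 5*b - 14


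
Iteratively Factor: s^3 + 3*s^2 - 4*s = (s - 1)*(s^2 + 4*s) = (s - 1)*(s + 4)*(s)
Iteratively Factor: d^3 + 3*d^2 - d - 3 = (d + 1)*(d^2 + 2*d - 3) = (d + 1)*(d + 3)*(d - 1)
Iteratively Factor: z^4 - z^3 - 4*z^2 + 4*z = (z)*(z^3 - z^2 - 4*z + 4) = z*(z + 2)*(z^2 - 3*z + 2) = z*(z - 2)*(z + 2)*(z - 1)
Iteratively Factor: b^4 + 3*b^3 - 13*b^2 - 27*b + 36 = (b - 3)*(b^3 + 6*b^2 + 5*b - 12) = (b - 3)*(b - 1)*(b^2 + 7*b + 12) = (b - 3)*(b - 1)*(b + 3)*(b + 4)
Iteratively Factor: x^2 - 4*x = (x)*(x - 4)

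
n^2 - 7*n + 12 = (n - 4)*(n - 3)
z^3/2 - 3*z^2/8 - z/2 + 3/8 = (z/2 + 1/2)*(z - 1)*(z - 3/4)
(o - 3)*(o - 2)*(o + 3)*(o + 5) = o^4 + 3*o^3 - 19*o^2 - 27*o + 90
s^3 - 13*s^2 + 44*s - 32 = (s - 8)*(s - 4)*(s - 1)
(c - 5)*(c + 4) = c^2 - c - 20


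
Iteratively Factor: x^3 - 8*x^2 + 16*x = (x - 4)*(x^2 - 4*x) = (x - 4)^2*(x)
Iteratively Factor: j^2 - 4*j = (j)*(j - 4)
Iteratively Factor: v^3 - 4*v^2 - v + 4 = (v + 1)*(v^2 - 5*v + 4) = (v - 1)*(v + 1)*(v - 4)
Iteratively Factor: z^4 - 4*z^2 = (z)*(z^3 - 4*z) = z*(z + 2)*(z^2 - 2*z) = z*(z - 2)*(z + 2)*(z)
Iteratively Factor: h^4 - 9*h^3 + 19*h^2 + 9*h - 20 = (h - 5)*(h^3 - 4*h^2 - h + 4) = (h - 5)*(h - 4)*(h^2 - 1) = (h - 5)*(h - 4)*(h + 1)*(h - 1)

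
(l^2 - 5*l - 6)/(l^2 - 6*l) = (l + 1)/l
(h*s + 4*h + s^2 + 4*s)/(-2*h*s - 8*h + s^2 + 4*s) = (h + s)/(-2*h + s)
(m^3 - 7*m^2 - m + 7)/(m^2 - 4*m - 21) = (m^2 - 1)/(m + 3)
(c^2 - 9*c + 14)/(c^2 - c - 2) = (c - 7)/(c + 1)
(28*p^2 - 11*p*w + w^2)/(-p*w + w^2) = (-28*p^2 + 11*p*w - w^2)/(w*(p - w))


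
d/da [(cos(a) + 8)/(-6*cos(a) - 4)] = -11*sin(a)/(3*cos(a) + 2)^2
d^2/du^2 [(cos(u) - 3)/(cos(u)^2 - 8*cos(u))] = (-(cos(u) - 8)^2*cos(u)^3 + 2*(cos(u) - 8)*(12*cos(u) - 9*cos(2*u) + cos(3*u) + 2)*cos(u) + 8*(cos(u) - 4)^2*(cos(u) - 3)*sin(u)^2)/((cos(u) - 8)^3*cos(u)^3)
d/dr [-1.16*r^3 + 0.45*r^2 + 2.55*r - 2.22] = -3.48*r^2 + 0.9*r + 2.55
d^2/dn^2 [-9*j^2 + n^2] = 2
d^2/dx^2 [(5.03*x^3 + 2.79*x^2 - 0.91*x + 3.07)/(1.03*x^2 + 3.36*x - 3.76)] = (5.6843418860808e-14*x^4 + 131.291642*x^3 - 296.909598*x^2 + 469.275216*x + 148.991792)/(1.092727*x^6 + 10.693872*x^5 + 22.917912*x^4 - 40.142592*x^3 - 83.661504*x^2 + 142.507008*x - 53.157376)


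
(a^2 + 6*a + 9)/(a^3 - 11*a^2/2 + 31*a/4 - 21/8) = 8*(a^2 + 6*a + 9)/(8*a^3 - 44*a^2 + 62*a - 21)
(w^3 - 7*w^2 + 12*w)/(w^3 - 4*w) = (w^2 - 7*w + 12)/(w^2 - 4)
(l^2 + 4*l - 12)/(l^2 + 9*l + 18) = (l - 2)/(l + 3)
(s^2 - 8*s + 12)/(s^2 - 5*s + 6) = (s - 6)/(s - 3)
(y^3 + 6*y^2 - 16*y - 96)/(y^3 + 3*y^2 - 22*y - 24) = (y + 4)/(y + 1)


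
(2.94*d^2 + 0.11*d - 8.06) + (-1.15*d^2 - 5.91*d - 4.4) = 1.79*d^2 - 5.8*d - 12.46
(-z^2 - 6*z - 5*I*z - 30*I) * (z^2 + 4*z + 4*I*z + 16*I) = -z^4 - 10*z^3 - 9*I*z^3 - 4*z^2 - 90*I*z^2 + 200*z - 216*I*z + 480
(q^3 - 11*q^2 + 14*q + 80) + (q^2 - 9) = q^3 - 10*q^2 + 14*q + 71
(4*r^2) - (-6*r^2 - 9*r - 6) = 10*r^2 + 9*r + 6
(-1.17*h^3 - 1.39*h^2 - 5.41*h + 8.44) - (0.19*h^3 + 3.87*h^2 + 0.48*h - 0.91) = -1.36*h^3 - 5.26*h^2 - 5.89*h + 9.35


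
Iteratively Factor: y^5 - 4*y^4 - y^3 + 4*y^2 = (y - 4)*(y^4 - y^2) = (y - 4)*(y - 1)*(y^3 + y^2) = y*(y - 4)*(y - 1)*(y^2 + y) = y*(y - 4)*(y - 1)*(y + 1)*(y)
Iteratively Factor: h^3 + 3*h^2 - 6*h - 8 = (h + 4)*(h^2 - h - 2) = (h + 1)*(h + 4)*(h - 2)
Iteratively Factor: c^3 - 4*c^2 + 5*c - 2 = (c - 2)*(c^2 - 2*c + 1) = (c - 2)*(c - 1)*(c - 1)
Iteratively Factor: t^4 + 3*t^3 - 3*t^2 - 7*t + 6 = (t + 2)*(t^3 + t^2 - 5*t + 3) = (t - 1)*(t + 2)*(t^2 + 2*t - 3) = (t - 1)^2*(t + 2)*(t + 3)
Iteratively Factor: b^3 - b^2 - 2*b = (b)*(b^2 - b - 2) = b*(b + 1)*(b - 2)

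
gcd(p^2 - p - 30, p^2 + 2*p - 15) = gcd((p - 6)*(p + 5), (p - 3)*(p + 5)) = p + 5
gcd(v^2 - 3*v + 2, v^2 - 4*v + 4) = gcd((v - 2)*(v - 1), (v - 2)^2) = v - 2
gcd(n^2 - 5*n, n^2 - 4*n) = n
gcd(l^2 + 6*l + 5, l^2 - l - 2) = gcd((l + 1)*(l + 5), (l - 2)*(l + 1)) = l + 1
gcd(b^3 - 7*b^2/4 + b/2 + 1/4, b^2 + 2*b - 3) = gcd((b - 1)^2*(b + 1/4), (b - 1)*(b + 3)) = b - 1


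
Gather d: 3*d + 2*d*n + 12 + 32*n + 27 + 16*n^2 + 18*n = d*(2*n + 3) + 16*n^2 + 50*n + 39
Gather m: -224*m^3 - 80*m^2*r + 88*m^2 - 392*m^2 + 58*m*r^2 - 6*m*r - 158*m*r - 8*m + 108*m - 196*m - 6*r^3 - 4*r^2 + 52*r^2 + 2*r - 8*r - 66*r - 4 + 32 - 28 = -224*m^3 + m^2*(-80*r - 304) + m*(58*r^2 - 164*r - 96) - 6*r^3 + 48*r^2 - 72*r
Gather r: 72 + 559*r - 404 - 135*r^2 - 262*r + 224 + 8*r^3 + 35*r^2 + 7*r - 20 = 8*r^3 - 100*r^2 + 304*r - 128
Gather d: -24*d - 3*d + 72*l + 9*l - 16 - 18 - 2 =-27*d + 81*l - 36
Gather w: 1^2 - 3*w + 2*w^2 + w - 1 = 2*w^2 - 2*w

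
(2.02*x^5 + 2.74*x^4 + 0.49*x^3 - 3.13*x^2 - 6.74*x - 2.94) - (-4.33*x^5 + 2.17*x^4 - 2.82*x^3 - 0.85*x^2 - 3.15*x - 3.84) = 6.35*x^5 + 0.57*x^4 + 3.31*x^3 - 2.28*x^2 - 3.59*x + 0.9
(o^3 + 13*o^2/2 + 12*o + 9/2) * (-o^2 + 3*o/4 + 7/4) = -o^5 - 23*o^4/4 - 43*o^3/8 + 127*o^2/8 + 195*o/8 + 63/8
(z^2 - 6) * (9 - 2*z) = -2*z^3 + 9*z^2 + 12*z - 54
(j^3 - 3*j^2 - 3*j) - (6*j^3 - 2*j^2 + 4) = -5*j^3 - j^2 - 3*j - 4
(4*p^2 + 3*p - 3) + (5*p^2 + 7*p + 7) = 9*p^2 + 10*p + 4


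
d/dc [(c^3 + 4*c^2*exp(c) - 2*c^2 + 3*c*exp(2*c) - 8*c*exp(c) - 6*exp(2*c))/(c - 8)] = 2*(2*c^3*exp(c) + c^3 + 3*c^2*exp(2*c) - 18*c^2*exp(c) - 13*c^2 - 30*c*exp(2*c) + 16*c + 39*exp(2*c) + 32*exp(c))/(c^2 - 16*c + 64)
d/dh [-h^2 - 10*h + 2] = -2*h - 10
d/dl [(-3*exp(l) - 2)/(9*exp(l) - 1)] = 21*exp(l)/(9*exp(l) - 1)^2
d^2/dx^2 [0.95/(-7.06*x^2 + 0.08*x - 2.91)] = (94.70284*x^2 - 1.07312*x - 0.95*(14.12*x - 0.08)*(28.24*x - 0.16) + 39.03474)/(7.06*x^2 - 0.08*x + 2.91)^3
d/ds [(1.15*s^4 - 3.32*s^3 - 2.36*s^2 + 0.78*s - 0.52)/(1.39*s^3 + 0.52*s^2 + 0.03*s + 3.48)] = (1.5985*s^6 + 1.196*s^5 + 1.6575*s^4 + 13.6404*s^3 - 32.9688*s^2 - 15.8848*s + 2.73)/(1.9321*s^6 + 1.4456*s^5 + 0.3538*s^4 + 9.7056*s^3 + 3.6201*s^2 + 0.2088*s + 12.1104)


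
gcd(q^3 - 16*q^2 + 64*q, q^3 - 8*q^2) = q^2 - 8*q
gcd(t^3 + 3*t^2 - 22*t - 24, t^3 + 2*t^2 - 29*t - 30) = t^2 + 7*t + 6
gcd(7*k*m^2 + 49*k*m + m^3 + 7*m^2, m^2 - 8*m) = m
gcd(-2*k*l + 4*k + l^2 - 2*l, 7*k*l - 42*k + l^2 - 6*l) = 1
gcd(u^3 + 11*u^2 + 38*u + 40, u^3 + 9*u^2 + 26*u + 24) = u^2 + 6*u + 8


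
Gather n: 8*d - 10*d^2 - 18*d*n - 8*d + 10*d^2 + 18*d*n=0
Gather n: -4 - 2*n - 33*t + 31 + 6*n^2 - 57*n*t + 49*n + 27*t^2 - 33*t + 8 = 6*n^2 + n*(47 - 57*t) + 27*t^2 - 66*t + 35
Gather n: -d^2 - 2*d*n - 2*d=-d^2 - 2*d*n - 2*d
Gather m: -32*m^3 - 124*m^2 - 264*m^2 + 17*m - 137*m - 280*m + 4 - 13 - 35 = -32*m^3 - 388*m^2 - 400*m - 44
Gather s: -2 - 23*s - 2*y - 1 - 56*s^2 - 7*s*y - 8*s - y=-56*s^2 + s*(-7*y - 31) - 3*y - 3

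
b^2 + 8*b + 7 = (b + 1)*(b + 7)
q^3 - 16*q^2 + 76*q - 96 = (q - 8)*(q - 6)*(q - 2)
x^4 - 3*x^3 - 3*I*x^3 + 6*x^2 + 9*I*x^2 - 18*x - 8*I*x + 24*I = (x - 3)*(x - 4*I)*(x - I)*(x + 2*I)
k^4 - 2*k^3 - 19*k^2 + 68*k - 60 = (k - 3)*(k - 2)^2*(k + 5)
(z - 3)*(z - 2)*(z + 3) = z^3 - 2*z^2 - 9*z + 18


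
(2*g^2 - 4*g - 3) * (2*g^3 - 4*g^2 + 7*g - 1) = 4*g^5 - 16*g^4 + 24*g^3 - 18*g^2 - 17*g + 3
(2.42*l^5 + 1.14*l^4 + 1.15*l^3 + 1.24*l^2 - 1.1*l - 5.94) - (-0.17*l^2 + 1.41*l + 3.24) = 2.42*l^5 + 1.14*l^4 + 1.15*l^3 + 1.41*l^2 - 2.51*l - 9.18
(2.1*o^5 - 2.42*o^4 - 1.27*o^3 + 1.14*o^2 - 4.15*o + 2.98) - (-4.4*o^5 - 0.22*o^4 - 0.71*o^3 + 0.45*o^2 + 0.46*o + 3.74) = 6.5*o^5 - 2.2*o^4 - 0.56*o^3 + 0.69*o^2 - 4.61*o - 0.76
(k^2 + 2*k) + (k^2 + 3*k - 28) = 2*k^2 + 5*k - 28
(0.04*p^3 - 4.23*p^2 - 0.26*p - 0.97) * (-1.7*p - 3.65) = -0.068*p^4 + 7.045*p^3 + 15.8815*p^2 + 2.598*p + 3.5405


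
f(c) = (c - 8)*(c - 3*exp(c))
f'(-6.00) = -19.90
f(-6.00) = 84.10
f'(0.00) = 13.00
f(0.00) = 24.00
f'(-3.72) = -14.66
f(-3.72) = 44.45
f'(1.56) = 72.78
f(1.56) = 81.89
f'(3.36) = 313.10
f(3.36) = 385.16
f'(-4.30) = -16.14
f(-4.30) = 53.39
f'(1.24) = 54.19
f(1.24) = 61.70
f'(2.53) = 165.40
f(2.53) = 192.16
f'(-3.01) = -12.54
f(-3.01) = 34.77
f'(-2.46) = -10.50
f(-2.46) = 28.41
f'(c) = c + (1 - 3*exp(c))*(c - 8) - 3*exp(c) = c - (c - 8)*(3*exp(c) - 1) - 3*exp(c)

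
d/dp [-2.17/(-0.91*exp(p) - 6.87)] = -1.9747*exp(p)/(0.91*exp(p) + 6.87)^2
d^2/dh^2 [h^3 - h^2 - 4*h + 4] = 6*h - 2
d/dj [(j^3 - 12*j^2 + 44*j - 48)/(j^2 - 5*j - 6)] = (j^2 + 2*j - 14)/(j^2 + 2*j + 1)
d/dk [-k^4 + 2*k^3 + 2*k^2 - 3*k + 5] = -4*k^3 + 6*k^2 + 4*k - 3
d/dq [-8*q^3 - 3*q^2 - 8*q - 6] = -24*q^2 - 6*q - 8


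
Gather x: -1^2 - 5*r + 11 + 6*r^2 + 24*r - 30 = 6*r^2 + 19*r - 20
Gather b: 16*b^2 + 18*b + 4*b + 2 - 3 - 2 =16*b^2 + 22*b - 3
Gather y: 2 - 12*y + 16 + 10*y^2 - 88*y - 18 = 10*y^2 - 100*y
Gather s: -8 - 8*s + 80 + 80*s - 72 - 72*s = 0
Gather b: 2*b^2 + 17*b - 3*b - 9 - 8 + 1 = 2*b^2 + 14*b - 16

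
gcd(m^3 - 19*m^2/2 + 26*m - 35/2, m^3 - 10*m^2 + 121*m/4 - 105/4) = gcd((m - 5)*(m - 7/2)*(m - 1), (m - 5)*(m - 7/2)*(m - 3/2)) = m^2 - 17*m/2 + 35/2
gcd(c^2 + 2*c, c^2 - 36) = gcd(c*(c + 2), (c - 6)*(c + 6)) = 1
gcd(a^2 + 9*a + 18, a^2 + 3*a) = a + 3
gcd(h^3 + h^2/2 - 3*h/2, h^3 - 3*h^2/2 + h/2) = h^2 - h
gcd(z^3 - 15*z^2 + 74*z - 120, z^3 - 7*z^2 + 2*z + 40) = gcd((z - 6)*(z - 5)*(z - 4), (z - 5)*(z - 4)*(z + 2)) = z^2 - 9*z + 20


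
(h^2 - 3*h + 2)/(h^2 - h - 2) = (h - 1)/(h + 1)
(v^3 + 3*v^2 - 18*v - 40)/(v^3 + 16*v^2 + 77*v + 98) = (v^2 + v - 20)/(v^2 + 14*v + 49)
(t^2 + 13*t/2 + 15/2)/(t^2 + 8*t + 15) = (t + 3/2)/(t + 3)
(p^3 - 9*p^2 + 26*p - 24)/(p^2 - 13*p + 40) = (p^3 - 9*p^2 + 26*p - 24)/(p^2 - 13*p + 40)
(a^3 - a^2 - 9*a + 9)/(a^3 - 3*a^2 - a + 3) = (a + 3)/(a + 1)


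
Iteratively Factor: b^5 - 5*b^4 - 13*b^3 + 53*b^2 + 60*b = (b - 5)*(b^4 - 13*b^2 - 12*b) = (b - 5)*(b - 4)*(b^3 + 4*b^2 + 3*b) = b*(b - 5)*(b - 4)*(b^2 + 4*b + 3) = b*(b - 5)*(b - 4)*(b + 1)*(b + 3)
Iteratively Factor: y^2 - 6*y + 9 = (y - 3)*(y - 3)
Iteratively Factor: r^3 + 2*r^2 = (r)*(r^2 + 2*r) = r^2*(r + 2)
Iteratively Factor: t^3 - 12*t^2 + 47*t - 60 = (t - 3)*(t^2 - 9*t + 20) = (t - 4)*(t - 3)*(t - 5)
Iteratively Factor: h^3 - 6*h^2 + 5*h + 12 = (h - 3)*(h^2 - 3*h - 4) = (h - 3)*(h + 1)*(h - 4)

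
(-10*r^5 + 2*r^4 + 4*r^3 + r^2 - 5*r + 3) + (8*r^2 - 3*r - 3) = -10*r^5 + 2*r^4 + 4*r^3 + 9*r^2 - 8*r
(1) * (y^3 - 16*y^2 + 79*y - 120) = y^3 - 16*y^2 + 79*y - 120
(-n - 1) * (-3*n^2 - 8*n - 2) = 3*n^3 + 11*n^2 + 10*n + 2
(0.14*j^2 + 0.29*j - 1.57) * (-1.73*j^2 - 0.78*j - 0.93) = -0.2422*j^4 - 0.6109*j^3 + 2.3597*j^2 + 0.9549*j + 1.4601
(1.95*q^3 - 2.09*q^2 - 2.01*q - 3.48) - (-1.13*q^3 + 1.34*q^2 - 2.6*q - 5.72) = 3.08*q^3 - 3.43*q^2 + 0.59*q + 2.24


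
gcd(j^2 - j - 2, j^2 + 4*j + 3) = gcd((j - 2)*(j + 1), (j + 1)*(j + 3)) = j + 1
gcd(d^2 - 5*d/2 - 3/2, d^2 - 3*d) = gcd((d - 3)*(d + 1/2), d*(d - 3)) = d - 3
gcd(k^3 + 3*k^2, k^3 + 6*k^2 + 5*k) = k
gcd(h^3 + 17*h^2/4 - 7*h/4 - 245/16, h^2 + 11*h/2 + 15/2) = h + 5/2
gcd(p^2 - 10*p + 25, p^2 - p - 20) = p - 5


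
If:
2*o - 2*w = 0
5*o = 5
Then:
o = 1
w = 1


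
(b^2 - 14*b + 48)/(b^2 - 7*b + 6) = (b - 8)/(b - 1)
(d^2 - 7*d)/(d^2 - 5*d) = (d - 7)/(d - 5)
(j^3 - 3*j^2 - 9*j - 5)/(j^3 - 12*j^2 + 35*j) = (j^2 + 2*j + 1)/(j*(j - 7))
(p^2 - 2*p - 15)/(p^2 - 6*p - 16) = (-p^2 + 2*p + 15)/(-p^2 + 6*p + 16)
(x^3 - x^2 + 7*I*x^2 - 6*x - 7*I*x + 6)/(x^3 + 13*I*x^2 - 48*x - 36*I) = (x - 1)/(x + 6*I)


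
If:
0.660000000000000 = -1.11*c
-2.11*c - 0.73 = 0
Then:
No Solution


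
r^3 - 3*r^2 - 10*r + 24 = (r - 4)*(r - 2)*(r + 3)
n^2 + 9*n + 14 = (n + 2)*(n + 7)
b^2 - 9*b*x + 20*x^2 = (b - 5*x)*(b - 4*x)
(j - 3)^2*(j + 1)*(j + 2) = j^4 - 3*j^3 - 7*j^2 + 15*j + 18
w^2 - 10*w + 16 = (w - 8)*(w - 2)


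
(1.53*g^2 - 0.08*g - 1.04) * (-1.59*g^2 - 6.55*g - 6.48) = -2.4327*g^4 - 9.8943*g^3 - 7.7368*g^2 + 7.3304*g + 6.7392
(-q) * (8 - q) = q^2 - 8*q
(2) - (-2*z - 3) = 2*z + 5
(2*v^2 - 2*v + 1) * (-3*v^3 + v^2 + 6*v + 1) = -6*v^5 + 8*v^4 + 7*v^3 - 9*v^2 + 4*v + 1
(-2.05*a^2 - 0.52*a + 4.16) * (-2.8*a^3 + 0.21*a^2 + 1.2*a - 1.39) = 5.74*a^5 + 1.0255*a^4 - 14.2172*a^3 + 3.0991*a^2 + 5.7148*a - 5.7824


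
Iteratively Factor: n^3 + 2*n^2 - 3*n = (n + 3)*(n^2 - n) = n*(n + 3)*(n - 1)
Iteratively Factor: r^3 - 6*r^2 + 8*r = (r)*(r^2 - 6*r + 8) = r*(r - 4)*(r - 2)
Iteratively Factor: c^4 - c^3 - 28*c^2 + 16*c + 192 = (c - 4)*(c^3 + 3*c^2 - 16*c - 48) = (c - 4)*(c + 4)*(c^2 - c - 12) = (c - 4)^2*(c + 4)*(c + 3)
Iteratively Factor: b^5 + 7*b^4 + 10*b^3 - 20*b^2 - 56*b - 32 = (b + 2)*(b^4 + 5*b^3 - 20*b - 16) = (b - 2)*(b + 2)*(b^3 + 7*b^2 + 14*b + 8) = (b - 2)*(b + 1)*(b + 2)*(b^2 + 6*b + 8) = (b - 2)*(b + 1)*(b + 2)*(b + 4)*(b + 2)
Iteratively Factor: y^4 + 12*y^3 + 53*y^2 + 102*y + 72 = (y + 3)*(y^3 + 9*y^2 + 26*y + 24) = (y + 3)*(y + 4)*(y^2 + 5*y + 6) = (y + 3)^2*(y + 4)*(y + 2)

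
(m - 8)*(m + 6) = m^2 - 2*m - 48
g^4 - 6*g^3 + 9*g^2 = g^2*(g - 3)^2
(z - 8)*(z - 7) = z^2 - 15*z + 56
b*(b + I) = b^2 + I*b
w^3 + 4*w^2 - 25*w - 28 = (w - 4)*(w + 1)*(w + 7)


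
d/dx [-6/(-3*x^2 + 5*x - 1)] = 6*(5 - 6*x)/(3*x^2 - 5*x + 1)^2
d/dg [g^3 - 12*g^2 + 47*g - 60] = 3*g^2 - 24*g + 47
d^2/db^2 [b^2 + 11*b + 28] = 2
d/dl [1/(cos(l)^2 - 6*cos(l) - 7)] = 2*(cos(l) - 3)*sin(l)/(sin(l)^2 + 6*cos(l) + 6)^2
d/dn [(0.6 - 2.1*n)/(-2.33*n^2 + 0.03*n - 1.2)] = (-4.893*n^2 + 2.796*n + 2.502)/(5.4289*n^4 - 0.1398*n^3 + 5.5929*n^2 - 0.072*n + 1.44)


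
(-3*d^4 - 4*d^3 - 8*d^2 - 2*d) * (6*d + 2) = -18*d^5 - 30*d^4 - 56*d^3 - 28*d^2 - 4*d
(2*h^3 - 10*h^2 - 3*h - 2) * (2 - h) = -2*h^4 + 14*h^3 - 17*h^2 - 4*h - 4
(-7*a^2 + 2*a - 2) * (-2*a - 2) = 14*a^3 + 10*a^2 + 4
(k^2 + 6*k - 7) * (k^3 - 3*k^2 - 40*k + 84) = k^5 + 3*k^4 - 65*k^3 - 135*k^2 + 784*k - 588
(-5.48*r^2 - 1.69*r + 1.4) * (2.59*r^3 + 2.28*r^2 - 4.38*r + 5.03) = -14.1932*r^5 - 16.8715*r^4 + 23.7752*r^3 - 16.9702*r^2 - 14.6327*r + 7.042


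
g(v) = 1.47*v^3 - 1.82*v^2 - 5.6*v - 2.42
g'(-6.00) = 175.00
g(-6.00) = -351.86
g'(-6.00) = 175.00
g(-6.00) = -351.86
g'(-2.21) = 23.98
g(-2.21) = -14.80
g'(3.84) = 45.45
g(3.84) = 32.47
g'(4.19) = 56.57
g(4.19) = 50.30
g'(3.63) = 39.30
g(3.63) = 23.58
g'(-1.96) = 18.48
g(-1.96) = -9.50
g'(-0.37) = -3.65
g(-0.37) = -0.67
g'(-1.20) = 5.12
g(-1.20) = -0.86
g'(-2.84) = 40.31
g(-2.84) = -34.87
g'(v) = 4.41*v^2 - 3.64*v - 5.6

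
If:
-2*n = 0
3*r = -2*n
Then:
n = 0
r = 0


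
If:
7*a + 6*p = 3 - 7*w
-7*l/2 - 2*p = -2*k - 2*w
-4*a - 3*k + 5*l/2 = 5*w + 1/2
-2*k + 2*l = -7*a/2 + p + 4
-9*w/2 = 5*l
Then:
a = 653/2500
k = -13577/7500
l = -603/1250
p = -6451/15000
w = 67/125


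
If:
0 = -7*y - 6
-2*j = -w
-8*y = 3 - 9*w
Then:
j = -3/14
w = -3/7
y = -6/7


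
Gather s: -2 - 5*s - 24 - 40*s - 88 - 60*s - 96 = -105*s - 210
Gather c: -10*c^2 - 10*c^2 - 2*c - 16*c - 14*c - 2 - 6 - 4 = -20*c^2 - 32*c - 12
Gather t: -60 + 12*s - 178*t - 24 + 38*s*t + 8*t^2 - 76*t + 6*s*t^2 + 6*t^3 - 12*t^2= 12*s + 6*t^3 + t^2*(6*s - 4) + t*(38*s - 254) - 84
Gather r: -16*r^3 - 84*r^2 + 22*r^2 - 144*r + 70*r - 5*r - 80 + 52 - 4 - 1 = -16*r^3 - 62*r^2 - 79*r - 33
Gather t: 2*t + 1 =2*t + 1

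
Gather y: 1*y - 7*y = -6*y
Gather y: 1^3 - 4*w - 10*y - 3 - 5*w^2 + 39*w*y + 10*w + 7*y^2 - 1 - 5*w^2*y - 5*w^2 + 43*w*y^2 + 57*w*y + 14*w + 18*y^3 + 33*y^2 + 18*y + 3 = -10*w^2 + 20*w + 18*y^3 + y^2*(43*w + 40) + y*(-5*w^2 + 96*w + 8)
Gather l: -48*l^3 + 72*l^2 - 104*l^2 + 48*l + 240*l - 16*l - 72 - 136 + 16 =-48*l^3 - 32*l^2 + 272*l - 192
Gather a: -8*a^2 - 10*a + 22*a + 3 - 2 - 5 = -8*a^2 + 12*a - 4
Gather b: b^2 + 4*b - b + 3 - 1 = b^2 + 3*b + 2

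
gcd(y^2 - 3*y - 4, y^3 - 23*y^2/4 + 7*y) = y - 4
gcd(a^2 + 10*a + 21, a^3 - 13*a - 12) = a + 3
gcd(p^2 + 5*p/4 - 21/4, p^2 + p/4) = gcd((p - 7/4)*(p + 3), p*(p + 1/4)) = 1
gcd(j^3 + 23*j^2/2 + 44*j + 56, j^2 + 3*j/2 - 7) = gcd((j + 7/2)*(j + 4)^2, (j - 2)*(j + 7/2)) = j + 7/2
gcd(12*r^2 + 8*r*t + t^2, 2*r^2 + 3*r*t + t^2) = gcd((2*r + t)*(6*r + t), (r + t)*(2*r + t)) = 2*r + t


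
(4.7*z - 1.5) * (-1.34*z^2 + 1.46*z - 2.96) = -6.298*z^3 + 8.872*z^2 - 16.102*z + 4.44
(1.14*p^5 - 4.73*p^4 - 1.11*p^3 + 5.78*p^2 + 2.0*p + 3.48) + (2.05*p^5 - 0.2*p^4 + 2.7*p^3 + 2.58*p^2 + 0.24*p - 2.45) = 3.19*p^5 - 4.93*p^4 + 1.59*p^3 + 8.36*p^2 + 2.24*p + 1.03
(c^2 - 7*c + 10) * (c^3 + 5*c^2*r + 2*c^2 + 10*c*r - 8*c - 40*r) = c^5 + 5*c^4*r - 5*c^4 - 25*c^3*r - 12*c^3 - 60*c^2*r + 76*c^2 + 380*c*r - 80*c - 400*r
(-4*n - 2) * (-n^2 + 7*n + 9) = 4*n^3 - 26*n^2 - 50*n - 18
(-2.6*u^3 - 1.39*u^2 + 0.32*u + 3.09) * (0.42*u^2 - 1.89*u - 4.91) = -1.092*u^5 + 4.3302*u^4 + 15.5275*u^3 + 7.5179*u^2 - 7.4113*u - 15.1719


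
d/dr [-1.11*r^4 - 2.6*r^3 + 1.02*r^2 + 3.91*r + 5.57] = -4.44*r^3 - 7.8*r^2 + 2.04*r + 3.91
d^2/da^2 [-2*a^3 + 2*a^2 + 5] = 4 - 12*a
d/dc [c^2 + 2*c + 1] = 2*c + 2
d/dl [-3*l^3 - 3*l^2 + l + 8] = -9*l^2 - 6*l + 1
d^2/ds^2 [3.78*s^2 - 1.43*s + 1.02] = 7.56000000000000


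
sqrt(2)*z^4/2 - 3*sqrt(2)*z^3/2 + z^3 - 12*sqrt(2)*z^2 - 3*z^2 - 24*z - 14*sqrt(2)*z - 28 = (z - 7)*(z + 2)^2*(sqrt(2)*z/2 + 1)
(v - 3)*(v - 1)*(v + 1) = v^3 - 3*v^2 - v + 3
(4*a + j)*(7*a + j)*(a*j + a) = 28*a^3*j + 28*a^3 + 11*a^2*j^2 + 11*a^2*j + a*j^3 + a*j^2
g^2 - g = g*(g - 1)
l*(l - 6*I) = l^2 - 6*I*l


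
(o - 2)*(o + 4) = o^2 + 2*o - 8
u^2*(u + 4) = u^3 + 4*u^2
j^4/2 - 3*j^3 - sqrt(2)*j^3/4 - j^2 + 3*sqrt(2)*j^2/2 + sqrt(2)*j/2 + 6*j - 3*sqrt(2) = (j/2 + sqrt(2)/2)*(j - 6)*(j - sqrt(2))*(j - sqrt(2)/2)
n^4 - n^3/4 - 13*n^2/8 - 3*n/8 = n*(n - 3/2)*(n + 1/4)*(n + 1)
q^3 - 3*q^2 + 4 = (q - 2)^2*(q + 1)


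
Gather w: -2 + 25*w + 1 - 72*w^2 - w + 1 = -72*w^2 + 24*w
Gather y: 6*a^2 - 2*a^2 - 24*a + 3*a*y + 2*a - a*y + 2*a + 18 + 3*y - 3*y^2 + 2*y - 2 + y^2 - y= 4*a^2 - 20*a - 2*y^2 + y*(2*a + 4) + 16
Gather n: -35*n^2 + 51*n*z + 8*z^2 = -35*n^2 + 51*n*z + 8*z^2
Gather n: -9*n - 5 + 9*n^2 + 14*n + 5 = 9*n^2 + 5*n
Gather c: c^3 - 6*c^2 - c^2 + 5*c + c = c^3 - 7*c^2 + 6*c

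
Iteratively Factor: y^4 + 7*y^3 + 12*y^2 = (y)*(y^3 + 7*y^2 + 12*y) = y*(y + 3)*(y^2 + 4*y) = y^2*(y + 3)*(y + 4)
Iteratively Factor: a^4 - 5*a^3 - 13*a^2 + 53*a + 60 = (a - 4)*(a^3 - a^2 - 17*a - 15) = (a - 4)*(a + 3)*(a^2 - 4*a - 5) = (a - 5)*(a - 4)*(a + 3)*(a + 1)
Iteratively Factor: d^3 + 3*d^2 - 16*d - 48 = (d + 3)*(d^2 - 16) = (d + 3)*(d + 4)*(d - 4)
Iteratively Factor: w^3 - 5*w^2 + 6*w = (w)*(w^2 - 5*w + 6) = w*(w - 2)*(w - 3)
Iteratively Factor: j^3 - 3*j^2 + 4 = (j - 2)*(j^2 - j - 2) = (j - 2)^2*(j + 1)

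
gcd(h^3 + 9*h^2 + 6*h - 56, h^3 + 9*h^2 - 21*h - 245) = h + 7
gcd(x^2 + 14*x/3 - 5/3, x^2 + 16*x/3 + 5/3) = x + 5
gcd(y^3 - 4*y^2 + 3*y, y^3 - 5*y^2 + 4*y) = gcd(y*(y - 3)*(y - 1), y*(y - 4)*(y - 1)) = y^2 - y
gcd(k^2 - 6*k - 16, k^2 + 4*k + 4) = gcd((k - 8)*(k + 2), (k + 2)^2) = k + 2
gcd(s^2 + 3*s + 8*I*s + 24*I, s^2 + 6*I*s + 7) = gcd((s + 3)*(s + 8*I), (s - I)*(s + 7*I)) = 1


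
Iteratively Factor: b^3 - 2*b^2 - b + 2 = (b + 1)*(b^2 - 3*b + 2) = (b - 2)*(b + 1)*(b - 1)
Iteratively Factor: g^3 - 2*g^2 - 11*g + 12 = (g + 3)*(g^2 - 5*g + 4) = (g - 1)*(g + 3)*(g - 4)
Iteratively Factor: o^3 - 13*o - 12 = (o + 1)*(o^2 - o - 12) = (o - 4)*(o + 1)*(o + 3)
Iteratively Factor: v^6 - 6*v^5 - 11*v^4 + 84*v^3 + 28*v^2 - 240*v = (v - 5)*(v^5 - v^4 - 16*v^3 + 4*v^2 + 48*v) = (v - 5)*(v + 2)*(v^4 - 3*v^3 - 10*v^2 + 24*v) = (v - 5)*(v + 2)*(v + 3)*(v^3 - 6*v^2 + 8*v) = (v - 5)*(v - 2)*(v + 2)*(v + 3)*(v^2 - 4*v) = v*(v - 5)*(v - 2)*(v + 2)*(v + 3)*(v - 4)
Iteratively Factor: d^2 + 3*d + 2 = (d + 1)*(d + 2)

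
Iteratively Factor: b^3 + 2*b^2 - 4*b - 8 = (b + 2)*(b^2 - 4) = (b + 2)^2*(b - 2)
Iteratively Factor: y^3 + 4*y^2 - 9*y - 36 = (y + 4)*(y^2 - 9) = (y + 3)*(y + 4)*(y - 3)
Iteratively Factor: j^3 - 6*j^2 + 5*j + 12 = (j - 4)*(j^2 - 2*j - 3) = (j - 4)*(j - 3)*(j + 1)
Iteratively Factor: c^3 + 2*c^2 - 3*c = (c - 1)*(c^2 + 3*c) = (c - 1)*(c + 3)*(c)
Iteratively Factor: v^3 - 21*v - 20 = (v + 1)*(v^2 - v - 20) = (v + 1)*(v + 4)*(v - 5)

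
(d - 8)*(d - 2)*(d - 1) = d^3 - 11*d^2 + 26*d - 16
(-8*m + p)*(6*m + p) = -48*m^2 - 2*m*p + p^2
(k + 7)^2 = k^2 + 14*k + 49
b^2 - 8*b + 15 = (b - 5)*(b - 3)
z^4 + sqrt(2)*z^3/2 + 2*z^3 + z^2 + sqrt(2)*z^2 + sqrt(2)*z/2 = z*(z + 1)^2*(z + sqrt(2)/2)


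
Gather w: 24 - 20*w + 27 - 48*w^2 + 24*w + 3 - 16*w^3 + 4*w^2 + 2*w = -16*w^3 - 44*w^2 + 6*w + 54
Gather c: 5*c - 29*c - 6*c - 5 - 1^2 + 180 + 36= 210 - 30*c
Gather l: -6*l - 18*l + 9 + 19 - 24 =4 - 24*l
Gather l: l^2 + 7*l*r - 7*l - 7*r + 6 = l^2 + l*(7*r - 7) - 7*r + 6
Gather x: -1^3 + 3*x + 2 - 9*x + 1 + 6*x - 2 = 0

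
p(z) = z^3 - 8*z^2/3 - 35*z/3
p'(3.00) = -0.67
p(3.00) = -32.00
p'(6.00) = 64.33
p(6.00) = 50.00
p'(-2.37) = 17.82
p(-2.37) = -0.64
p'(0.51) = -13.61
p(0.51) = -6.51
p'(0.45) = -13.46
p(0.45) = -5.70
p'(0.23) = -12.73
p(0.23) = -2.81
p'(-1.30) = 0.34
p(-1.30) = 8.46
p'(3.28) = 3.12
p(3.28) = -31.67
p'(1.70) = -12.06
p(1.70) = -22.63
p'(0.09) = -12.12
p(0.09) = -1.07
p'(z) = 3*z^2 - 16*z/3 - 35/3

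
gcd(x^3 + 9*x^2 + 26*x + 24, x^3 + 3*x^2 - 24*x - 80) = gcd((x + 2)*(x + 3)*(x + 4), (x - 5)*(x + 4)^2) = x + 4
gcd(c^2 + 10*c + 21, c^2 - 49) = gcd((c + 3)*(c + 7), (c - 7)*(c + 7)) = c + 7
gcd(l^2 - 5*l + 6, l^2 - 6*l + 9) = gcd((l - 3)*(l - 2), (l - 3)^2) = l - 3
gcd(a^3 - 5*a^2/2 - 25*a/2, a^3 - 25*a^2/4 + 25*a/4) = a^2 - 5*a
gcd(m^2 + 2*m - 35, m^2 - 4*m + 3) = 1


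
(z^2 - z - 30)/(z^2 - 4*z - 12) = (z + 5)/(z + 2)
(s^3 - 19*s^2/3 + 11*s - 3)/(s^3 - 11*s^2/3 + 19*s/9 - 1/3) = 3*(s - 3)/(3*s - 1)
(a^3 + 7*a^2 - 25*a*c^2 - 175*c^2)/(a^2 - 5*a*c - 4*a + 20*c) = (a^2 + 5*a*c + 7*a + 35*c)/(a - 4)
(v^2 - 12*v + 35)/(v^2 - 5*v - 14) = (v - 5)/(v + 2)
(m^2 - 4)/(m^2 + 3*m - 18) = (m^2 - 4)/(m^2 + 3*m - 18)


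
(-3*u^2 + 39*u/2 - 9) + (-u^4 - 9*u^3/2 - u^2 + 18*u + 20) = -u^4 - 9*u^3/2 - 4*u^2 + 75*u/2 + 11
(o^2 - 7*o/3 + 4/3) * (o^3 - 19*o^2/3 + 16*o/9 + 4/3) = o^5 - 26*o^4/3 + 161*o^3/9 - 304*o^2/27 - 20*o/27 + 16/9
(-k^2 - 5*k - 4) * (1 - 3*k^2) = 3*k^4 + 15*k^3 + 11*k^2 - 5*k - 4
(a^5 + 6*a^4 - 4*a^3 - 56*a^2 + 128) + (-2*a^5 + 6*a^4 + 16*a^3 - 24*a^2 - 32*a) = -a^5 + 12*a^4 + 12*a^3 - 80*a^2 - 32*a + 128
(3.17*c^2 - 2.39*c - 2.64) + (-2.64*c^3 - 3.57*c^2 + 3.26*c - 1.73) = -2.64*c^3 - 0.4*c^2 + 0.87*c - 4.37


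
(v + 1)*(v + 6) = v^2 + 7*v + 6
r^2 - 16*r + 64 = (r - 8)^2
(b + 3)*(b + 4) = b^2 + 7*b + 12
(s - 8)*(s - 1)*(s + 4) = s^3 - 5*s^2 - 28*s + 32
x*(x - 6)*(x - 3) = x^3 - 9*x^2 + 18*x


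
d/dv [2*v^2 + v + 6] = 4*v + 1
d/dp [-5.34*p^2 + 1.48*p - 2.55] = 1.48 - 10.68*p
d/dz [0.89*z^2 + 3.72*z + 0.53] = 1.78*z + 3.72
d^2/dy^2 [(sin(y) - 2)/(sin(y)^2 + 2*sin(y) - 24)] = (-sin(y)^5 + 10*sin(y)^4 - 130*sin(y)^3 + 140*sin(y)^2 - 360*sin(y) - 16)/(sin(y)^2 + 2*sin(y) - 24)^3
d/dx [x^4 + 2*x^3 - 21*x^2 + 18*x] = 4*x^3 + 6*x^2 - 42*x + 18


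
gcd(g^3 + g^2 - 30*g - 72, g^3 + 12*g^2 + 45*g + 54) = g + 3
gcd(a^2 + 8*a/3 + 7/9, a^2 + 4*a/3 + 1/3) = a + 1/3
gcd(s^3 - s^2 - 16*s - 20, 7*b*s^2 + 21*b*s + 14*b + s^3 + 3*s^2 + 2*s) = s + 2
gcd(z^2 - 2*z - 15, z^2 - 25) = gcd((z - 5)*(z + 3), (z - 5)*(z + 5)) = z - 5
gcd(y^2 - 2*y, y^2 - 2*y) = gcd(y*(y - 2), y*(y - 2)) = y^2 - 2*y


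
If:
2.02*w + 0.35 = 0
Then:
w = -0.17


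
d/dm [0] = 0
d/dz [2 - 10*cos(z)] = 10*sin(z)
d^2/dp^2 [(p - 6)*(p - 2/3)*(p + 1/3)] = 6*p - 38/3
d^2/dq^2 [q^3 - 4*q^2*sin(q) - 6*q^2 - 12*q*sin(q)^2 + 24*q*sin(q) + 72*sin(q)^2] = 4*q^2*sin(q) - 24*q*sin(q) - 16*q*cos(q) - 24*q*cos(2*q) + 6*q - 8*sin(q) - 24*sin(2*q) + 48*cos(q) + 144*cos(2*q) - 12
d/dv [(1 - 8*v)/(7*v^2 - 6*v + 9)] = 2*(28*v^2 - 7*v - 33)/(49*v^4 - 84*v^3 + 162*v^2 - 108*v + 81)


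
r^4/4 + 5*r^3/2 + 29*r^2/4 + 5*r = r*(r/4 + 1)*(r + 1)*(r + 5)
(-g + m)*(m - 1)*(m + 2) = -g*m^2 - g*m + 2*g + m^3 + m^2 - 2*m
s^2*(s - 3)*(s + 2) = s^4 - s^3 - 6*s^2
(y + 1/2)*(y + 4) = y^2 + 9*y/2 + 2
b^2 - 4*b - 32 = (b - 8)*(b + 4)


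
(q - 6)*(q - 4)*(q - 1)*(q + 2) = q^4 - 9*q^3 + 12*q^2 + 44*q - 48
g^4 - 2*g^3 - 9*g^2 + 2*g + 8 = (g - 4)*(g - 1)*(g + 1)*(g + 2)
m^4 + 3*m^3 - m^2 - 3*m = m*(m - 1)*(m + 1)*(m + 3)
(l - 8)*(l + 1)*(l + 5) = l^3 - 2*l^2 - 43*l - 40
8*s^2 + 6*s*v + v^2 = (2*s + v)*(4*s + v)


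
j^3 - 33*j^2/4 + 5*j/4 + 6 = (j - 8)*(j - 1)*(j + 3/4)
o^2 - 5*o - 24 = (o - 8)*(o + 3)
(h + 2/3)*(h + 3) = h^2 + 11*h/3 + 2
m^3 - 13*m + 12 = (m - 3)*(m - 1)*(m + 4)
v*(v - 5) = v^2 - 5*v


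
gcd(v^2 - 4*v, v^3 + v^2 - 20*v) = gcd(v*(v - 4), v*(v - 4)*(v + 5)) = v^2 - 4*v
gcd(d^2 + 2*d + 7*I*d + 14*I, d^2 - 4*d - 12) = d + 2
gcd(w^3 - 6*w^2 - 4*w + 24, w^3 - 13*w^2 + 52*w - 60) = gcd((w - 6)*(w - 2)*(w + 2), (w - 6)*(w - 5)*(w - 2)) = w^2 - 8*w + 12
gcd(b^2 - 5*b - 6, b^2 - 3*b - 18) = b - 6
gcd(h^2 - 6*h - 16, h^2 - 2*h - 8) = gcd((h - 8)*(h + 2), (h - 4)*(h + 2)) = h + 2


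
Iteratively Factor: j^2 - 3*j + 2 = (j - 2)*(j - 1)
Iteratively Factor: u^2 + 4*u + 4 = (u + 2)*(u + 2)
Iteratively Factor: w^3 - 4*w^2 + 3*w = (w - 3)*(w^2 - w) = (w - 3)*(w - 1)*(w)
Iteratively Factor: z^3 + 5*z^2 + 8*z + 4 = (z + 2)*(z^2 + 3*z + 2) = (z + 2)^2*(z + 1)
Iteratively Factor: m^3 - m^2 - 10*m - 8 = (m - 4)*(m^2 + 3*m + 2) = (m - 4)*(m + 2)*(m + 1)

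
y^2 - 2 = (y - sqrt(2))*(y + sqrt(2))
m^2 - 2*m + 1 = (m - 1)^2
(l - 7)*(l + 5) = l^2 - 2*l - 35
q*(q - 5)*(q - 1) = q^3 - 6*q^2 + 5*q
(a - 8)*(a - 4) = a^2 - 12*a + 32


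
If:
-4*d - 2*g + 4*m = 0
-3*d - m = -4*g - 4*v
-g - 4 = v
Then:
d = v/8 - 7/2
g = -v - 4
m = -3*v/8 - 11/2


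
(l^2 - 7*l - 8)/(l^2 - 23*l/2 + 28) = 2*(l + 1)/(2*l - 7)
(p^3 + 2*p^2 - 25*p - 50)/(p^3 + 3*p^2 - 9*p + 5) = (p^2 - 3*p - 10)/(p^2 - 2*p + 1)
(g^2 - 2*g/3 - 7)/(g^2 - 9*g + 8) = (g^2 - 2*g/3 - 7)/(g^2 - 9*g + 8)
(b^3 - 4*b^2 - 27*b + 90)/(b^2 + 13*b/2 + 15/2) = 2*(b^2 - 9*b + 18)/(2*b + 3)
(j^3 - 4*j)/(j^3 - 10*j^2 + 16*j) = (j + 2)/(j - 8)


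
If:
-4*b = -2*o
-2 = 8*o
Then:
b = -1/8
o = -1/4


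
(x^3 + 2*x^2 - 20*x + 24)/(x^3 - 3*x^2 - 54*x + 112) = (x^2 + 4*x - 12)/(x^2 - x - 56)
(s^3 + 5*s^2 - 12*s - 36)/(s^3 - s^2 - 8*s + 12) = (s^3 + 5*s^2 - 12*s - 36)/(s^3 - s^2 - 8*s + 12)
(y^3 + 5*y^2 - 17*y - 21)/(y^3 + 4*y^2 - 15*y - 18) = (y + 7)/(y + 6)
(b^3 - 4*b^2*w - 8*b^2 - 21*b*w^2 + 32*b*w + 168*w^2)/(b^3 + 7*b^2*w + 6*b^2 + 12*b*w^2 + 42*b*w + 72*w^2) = (b^2 - 7*b*w - 8*b + 56*w)/(b^2 + 4*b*w + 6*b + 24*w)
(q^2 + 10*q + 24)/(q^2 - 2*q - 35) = (q^2 + 10*q + 24)/(q^2 - 2*q - 35)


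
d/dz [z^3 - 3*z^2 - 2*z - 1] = 3*z^2 - 6*z - 2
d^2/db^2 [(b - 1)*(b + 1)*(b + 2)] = 6*b + 4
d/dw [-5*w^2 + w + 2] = 1 - 10*w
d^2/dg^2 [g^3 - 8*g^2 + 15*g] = 6*g - 16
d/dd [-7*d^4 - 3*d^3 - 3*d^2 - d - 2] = -28*d^3 - 9*d^2 - 6*d - 1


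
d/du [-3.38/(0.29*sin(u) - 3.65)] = 0.9802*cos(u)/(0.29*sin(u) - 3.65)^2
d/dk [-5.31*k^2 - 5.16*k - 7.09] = -10.62*k - 5.16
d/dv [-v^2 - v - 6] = -2*v - 1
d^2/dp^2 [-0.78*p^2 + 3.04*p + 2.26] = -1.56000000000000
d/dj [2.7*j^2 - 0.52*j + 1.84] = 5.4*j - 0.52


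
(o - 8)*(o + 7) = o^2 - o - 56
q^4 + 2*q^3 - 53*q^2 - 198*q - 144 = (q - 8)*(q + 1)*(q + 3)*(q + 6)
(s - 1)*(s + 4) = s^2 + 3*s - 4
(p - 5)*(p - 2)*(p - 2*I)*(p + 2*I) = p^4 - 7*p^3 + 14*p^2 - 28*p + 40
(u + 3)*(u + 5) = u^2 + 8*u + 15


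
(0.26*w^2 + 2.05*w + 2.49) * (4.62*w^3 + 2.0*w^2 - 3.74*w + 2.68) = 1.2012*w^5 + 9.991*w^4 + 14.6314*w^3 - 1.9902*w^2 - 3.8186*w + 6.6732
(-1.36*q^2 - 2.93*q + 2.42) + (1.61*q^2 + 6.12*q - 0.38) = 0.25*q^2 + 3.19*q + 2.04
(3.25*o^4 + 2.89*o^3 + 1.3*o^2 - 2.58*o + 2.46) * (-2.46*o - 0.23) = -7.995*o^5 - 7.8569*o^4 - 3.8627*o^3 + 6.0478*o^2 - 5.4582*o - 0.5658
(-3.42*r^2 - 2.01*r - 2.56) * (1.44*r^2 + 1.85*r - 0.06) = -4.9248*r^4 - 9.2214*r^3 - 7.1997*r^2 - 4.6154*r + 0.1536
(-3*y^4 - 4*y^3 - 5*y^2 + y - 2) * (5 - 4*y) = 12*y^5 + y^4 - 29*y^2 + 13*y - 10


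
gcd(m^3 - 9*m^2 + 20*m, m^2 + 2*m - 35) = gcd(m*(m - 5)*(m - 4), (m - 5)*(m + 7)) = m - 5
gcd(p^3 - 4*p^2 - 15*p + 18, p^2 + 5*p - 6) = p - 1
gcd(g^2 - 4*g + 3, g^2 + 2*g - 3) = g - 1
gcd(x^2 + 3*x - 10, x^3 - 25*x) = x + 5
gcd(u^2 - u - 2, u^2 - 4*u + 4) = u - 2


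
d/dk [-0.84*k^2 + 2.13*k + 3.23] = 2.13 - 1.68*k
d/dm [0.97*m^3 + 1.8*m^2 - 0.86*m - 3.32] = 2.91*m^2 + 3.6*m - 0.86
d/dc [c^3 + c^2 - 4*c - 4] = 3*c^2 + 2*c - 4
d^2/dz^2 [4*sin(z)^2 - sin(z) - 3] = sin(z) + 8*cos(2*z)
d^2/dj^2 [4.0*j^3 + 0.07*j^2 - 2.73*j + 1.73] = 24.0*j + 0.14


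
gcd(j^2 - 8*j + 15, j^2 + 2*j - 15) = j - 3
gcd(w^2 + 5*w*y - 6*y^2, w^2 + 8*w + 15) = 1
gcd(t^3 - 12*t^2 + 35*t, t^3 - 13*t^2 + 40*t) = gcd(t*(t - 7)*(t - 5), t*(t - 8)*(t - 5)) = t^2 - 5*t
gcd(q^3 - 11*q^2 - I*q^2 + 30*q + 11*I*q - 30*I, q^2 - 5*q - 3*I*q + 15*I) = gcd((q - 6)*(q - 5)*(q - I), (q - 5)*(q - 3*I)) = q - 5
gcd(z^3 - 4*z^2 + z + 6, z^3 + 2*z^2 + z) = z + 1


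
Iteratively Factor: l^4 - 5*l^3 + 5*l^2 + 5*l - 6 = (l - 1)*(l^3 - 4*l^2 + l + 6) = (l - 1)*(l + 1)*(l^2 - 5*l + 6) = (l - 2)*(l - 1)*(l + 1)*(l - 3)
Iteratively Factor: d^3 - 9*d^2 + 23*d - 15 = (d - 1)*(d^2 - 8*d + 15) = (d - 3)*(d - 1)*(d - 5)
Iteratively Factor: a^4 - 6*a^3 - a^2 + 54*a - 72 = (a - 4)*(a^3 - 2*a^2 - 9*a + 18) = (a - 4)*(a - 3)*(a^2 + a - 6) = (a - 4)*(a - 3)*(a + 3)*(a - 2)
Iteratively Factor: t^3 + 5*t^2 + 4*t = (t + 1)*(t^2 + 4*t) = (t + 1)*(t + 4)*(t)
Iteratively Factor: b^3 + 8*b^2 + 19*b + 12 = (b + 4)*(b^2 + 4*b + 3) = (b + 3)*(b + 4)*(b + 1)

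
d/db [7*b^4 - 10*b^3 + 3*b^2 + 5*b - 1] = 28*b^3 - 30*b^2 + 6*b + 5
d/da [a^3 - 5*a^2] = a*(3*a - 10)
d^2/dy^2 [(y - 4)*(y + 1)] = 2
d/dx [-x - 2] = -1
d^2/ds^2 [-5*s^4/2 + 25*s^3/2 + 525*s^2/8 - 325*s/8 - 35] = -30*s^2 + 75*s + 525/4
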